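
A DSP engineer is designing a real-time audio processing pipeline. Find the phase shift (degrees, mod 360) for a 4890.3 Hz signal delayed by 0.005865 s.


Phase shift from frequency and time delay:
phi = 360 * f * t_delay
    = 360 * 4890.3 * 0.005865
    = 10325.38 degrees
    mod 360 = 245.38 degrees

245.38 degrees


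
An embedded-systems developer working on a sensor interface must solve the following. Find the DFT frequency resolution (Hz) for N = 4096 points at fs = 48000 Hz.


DFT frequency resolution:
df = fs / N
   = 48000 / 4096
   = 11.7188 Hz

11.7188 Hz


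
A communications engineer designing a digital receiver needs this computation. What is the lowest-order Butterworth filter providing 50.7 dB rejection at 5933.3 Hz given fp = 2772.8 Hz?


Butterworth filter order formula:
n = log10(10^(A/10) - 1) / (2 * log10(f_stop/f_pass))
10^(50.7/10) - 1 = 117488.7555
f_stop/f_pass = 5933.3 / 2772.8 = 2.1398
n = 7.673 -> ceil = 8

8


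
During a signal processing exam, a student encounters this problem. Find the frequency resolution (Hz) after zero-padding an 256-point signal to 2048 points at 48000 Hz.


Frequency resolution after zero-padding:
N_padded = 256 * 8 = 2048
df = fs / N_padded
   = 48000 / 2048
   = 23.4375 Hz

23.4375 Hz


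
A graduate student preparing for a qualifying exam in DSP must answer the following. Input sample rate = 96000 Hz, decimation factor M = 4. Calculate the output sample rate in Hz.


Decimation reduces the sample rate:
fs_out = fs_in / M
       = 96000 / 4
       = 24000.0 Hz

24000.0 Hz


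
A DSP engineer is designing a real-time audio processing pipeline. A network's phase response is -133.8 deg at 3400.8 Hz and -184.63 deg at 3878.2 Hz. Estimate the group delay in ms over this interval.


Group delay from phase difference:
tau = -d(phi)/d(omega)
d(phi) = -50.83 deg = -0.887151 rad
d(omega) = 2*pi*(3878.2 - 3400.8) = 2999.5927 rad/s
tau = -(-0.887151) / 2999.5927
    = 0.2958 ms

0.2958 ms


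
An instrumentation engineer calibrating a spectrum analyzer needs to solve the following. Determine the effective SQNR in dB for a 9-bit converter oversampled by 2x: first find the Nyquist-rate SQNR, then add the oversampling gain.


Step 1 — baseline SQNR at Nyquist:
SQNR_base = 6.02*N + 1.76
          = 6.02*9 + 1.76
          = 55.94 dB

Step 2 — oversampling processing gain:
G = 10*log10(OSR) = 10*log10(2) = 3.01 dB

Step 3 — total:
SQNR_total = 55.94 + 3.01 = 58.95 dB

Base SQNR = 55.94 dB; oversampled SQNR = 58.95 dB


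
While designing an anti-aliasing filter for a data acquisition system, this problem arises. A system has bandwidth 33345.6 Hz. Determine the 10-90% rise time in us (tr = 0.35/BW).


Rise time from bandwidth relationship:
tr = 0.35 / BW
   = 0.35 / 33345.6
   = 1.049613742e-05 s
   = 10.4961 us

10.4961 us


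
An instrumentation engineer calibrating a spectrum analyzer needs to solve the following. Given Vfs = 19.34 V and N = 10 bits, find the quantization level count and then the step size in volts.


Step 1 — number of quantization levels:
L = 2^N = 2^10 = 1024

Step 2 — LSB step size:
delta = Vfs / L
      = 19.34 / 1024
      = 0.01888672 V

Levels = 1024; step size = 0.01888672 V


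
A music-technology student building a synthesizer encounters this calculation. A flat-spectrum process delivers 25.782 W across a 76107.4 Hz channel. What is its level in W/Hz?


Power spectral density:
PSD = P / BW
    = 25.782 / 76107.4
    = 0.00033876 W/Hz

0.00033876 W/Hz


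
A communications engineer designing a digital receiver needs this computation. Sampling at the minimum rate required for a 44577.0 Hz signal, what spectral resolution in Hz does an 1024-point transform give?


Step 1 — Nyquist sampling rate:
fs = 2 * fmax = 2 * 44577.0 = 89154.0 Hz

Step 2 — DFT bin spacing:
df = fs / N = 89154.0 / 1024 = 87.0645 Hz

87.0645 Hz


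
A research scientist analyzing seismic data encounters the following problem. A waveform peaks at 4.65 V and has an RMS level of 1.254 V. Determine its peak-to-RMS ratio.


Crest factor is the ratio of peak to RMS:
CF = V_peak / V_rms
   = 4.65 / 1.254
   = 3.7081

3.7081


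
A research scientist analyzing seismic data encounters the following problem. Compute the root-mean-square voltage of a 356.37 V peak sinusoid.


RMS voltage for a sinusoidal waveform:
V_rms = V_peak / sqrt(2)
      = 356.37 / 1.414214
      = 251.992 V

251.992 V


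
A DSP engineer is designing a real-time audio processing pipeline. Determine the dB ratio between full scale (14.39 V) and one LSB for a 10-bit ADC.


Dynamic range from full-scale to LSB:
V_min = V_max / 2^bits = 14.39 / 2^10
DR = 20 * log10(V_max / V_min)
   = 20 * log10(2^10)
   = 20 * 10 * log10(2)
   = 60.21 dB

60.21 dB


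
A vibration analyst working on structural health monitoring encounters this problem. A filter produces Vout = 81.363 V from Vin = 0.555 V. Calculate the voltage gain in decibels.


Voltage gain in dB:
G = 20 * log10(Vout / Vin)
  = 20 * log10(81.363 / 0.555)
  = 20 * log10(146.6)
  = 20 * 2.166134
  = 43.32 dB

43.32 dB


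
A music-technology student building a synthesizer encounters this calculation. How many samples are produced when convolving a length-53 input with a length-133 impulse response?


Linear convolution output length:
L = N + M - 1
  = 53 + 133 - 1
  = 185 samples

185


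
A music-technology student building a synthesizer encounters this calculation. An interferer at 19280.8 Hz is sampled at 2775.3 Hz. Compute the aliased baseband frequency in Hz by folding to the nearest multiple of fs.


Compute the nearest integer multiple of fs to the signal:
n = round(19280.8 / 2775.3) = 7
f_alias = |19280.8 - 7 * 2775.3|
        = |19280.8 - 19427.1|
        = 146.3 Hz

146.3


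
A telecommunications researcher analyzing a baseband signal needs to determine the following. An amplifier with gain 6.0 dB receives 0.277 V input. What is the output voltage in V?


Output voltage from dB gain:
V_out = V_in * 10^(gain_dB / 20)
      = 0.277 * 10^(6.0 / 20)
      = 0.277 * 1.995262
      = 0.5527 V

0.5527 V


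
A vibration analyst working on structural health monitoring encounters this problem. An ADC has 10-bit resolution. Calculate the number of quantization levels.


Number of quantization levels = 2^N
= 2^10
= 1024

1024


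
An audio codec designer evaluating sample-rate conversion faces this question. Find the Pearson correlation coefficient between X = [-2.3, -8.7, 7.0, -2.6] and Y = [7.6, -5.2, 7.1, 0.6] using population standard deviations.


Pearson correlation coefficient (population):
r = cov(X,Y) / (std(X) * std(Y))
Mean X = -1.65, Mean Y = 2.525
Cov(X,Y) = 23.14125
Std(X) = 5.609144, Std(Y) = 5.245653
r = 0.7865

0.7865


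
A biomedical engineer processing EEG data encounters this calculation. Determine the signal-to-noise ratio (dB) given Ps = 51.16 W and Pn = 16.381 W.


SNR in decibels:
SNR = 10 * log10(Ps / Pn)
    = 10 * log10(51.16 / 16.381)
    = 10 * log10(3.1231)
    = 10 * 0.4946
    = 4.95 dB

4.95 dB


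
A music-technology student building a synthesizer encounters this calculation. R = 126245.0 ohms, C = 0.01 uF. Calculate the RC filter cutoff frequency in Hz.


Cutoff frequency of a first-order RC filter:
fc = 1 / (2 * pi * R * C)
C = 0.01 uF = 1e-08 F
fc = 1 / (2 * pi * 126245.0 * 1e-08)
   = 1 / 0.0079322072910489
   = 126.068314 Hz

126.068314 Hz


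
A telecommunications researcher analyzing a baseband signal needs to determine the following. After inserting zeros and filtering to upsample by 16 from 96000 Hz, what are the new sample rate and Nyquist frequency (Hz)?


Step 1 — output sample rate after interpolation by L:
fs_out = L * fs_in = 16 * 96000 = 1536000 Hz

Step 2 — Nyquist frequency of the output stream:
f_Nyq = fs_out / 2 = 1536000 / 2 = 768000.0 Hz

fs_out = 1536000 Hz; f_Nyquist = 768000.0 Hz


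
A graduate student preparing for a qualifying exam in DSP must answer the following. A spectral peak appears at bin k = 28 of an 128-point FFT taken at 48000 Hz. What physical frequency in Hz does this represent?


Frequency of DFT bin k:
f_k = k * fs / N
    = 28 * 48000 / 128
    = 1344000 / 128
    = 10500.0 Hz

10500.0 Hz


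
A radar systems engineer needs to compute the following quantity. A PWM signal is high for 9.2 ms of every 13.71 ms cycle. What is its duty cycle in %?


Duty cycle as a percentage:
DC = (t_on / T) * 100
   = (9.2 / 13.71) * 100
   = 0.671043 * 100
   = 67.1 %

67.1 %


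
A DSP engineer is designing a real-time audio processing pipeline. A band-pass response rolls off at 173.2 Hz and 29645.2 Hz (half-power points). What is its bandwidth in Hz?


Bandwidth is the difference of -3dB frequencies:
BW = f_high - f_low
   = 29645.2 - 173.2
   = 29472.0 Hz

29472.0 Hz


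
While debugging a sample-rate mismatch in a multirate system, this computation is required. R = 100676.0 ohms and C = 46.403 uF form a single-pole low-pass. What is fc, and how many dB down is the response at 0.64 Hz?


Step 1 — cutoff frequency:
fc = 1 / (2*pi*R*C)
C = 46.403 uF = 4.6403e-05 F
fc = 1 / (2*pi*100676.0*4.6403e-05)
   = 0.0340681 Hz

Step 2 — magnitude at f = 0.64 Hz:
|H(f)| = 1 / sqrt(1 + (f/fc)^2)
f/fc = 0.64 / 0.0340681 = 18.785902
|H| = 1 / sqrt(1 + 352.910114) = 0.0531561
|H|_dB = 20*log10(0.0531561) = -25.49 dB

fc = 0.0340681 Hz; |H(0.64 Hz)| = -25.49 dB


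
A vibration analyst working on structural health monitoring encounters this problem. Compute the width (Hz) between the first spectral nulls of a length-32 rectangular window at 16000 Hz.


Main lobe width for a rectangular window:
Width = 2 * fs / N
      = 2 * 16000 / 32
      = 32000 / 32
      = 1000.0 Hz

1000.0 Hz


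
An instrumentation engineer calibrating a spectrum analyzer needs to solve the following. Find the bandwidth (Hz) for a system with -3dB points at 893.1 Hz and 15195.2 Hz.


Bandwidth is the difference of -3dB frequencies:
BW = f_high - f_low
   = 15195.2 - 893.1
   = 14302.1 Hz

14302.1 Hz


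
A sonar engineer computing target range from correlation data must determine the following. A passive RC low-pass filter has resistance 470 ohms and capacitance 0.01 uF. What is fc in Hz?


Cutoff frequency of a first-order RC filter:
fc = 1 / (2 * pi * R * C)
C = 0.01 uF = 1e-08 F
fc = 1 / (2 * pi * 470 * 1e-08)
   = 1 / 2.9530970943744e-05
   = 33862.753849 Hz

33862.753849 Hz


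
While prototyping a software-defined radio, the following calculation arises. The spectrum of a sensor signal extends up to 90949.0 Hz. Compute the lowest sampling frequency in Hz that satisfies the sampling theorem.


The Nyquist rate is twice the maximum frequency component.
fs_min = 2 * fmax
      = 2 * 90949.0
      = 181898.0 Hz

181898.0


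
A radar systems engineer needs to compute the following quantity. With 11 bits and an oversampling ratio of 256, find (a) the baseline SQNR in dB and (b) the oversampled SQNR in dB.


Step 1 — baseline SQNR at Nyquist:
SQNR_base = 6.02*N + 1.76
          = 6.02*11 + 1.76
          = 67.98 dB

Step 2 — oversampling processing gain:
G = 10*log10(OSR) = 10*log10(256) = 24.08 dB

Step 3 — total:
SQNR_total = 67.98 + 24.08 = 92.06 dB

Base SQNR = 67.98 dB; oversampled SQNR = 92.06 dB


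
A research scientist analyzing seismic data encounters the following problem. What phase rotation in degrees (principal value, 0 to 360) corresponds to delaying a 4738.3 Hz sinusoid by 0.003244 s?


Phase shift from frequency and time delay:
phi = 360 * f * t_delay
    = 360 * 4738.3 * 0.003244
    = 5533.58 degrees
    mod 360 = 133.58 degrees

133.58 degrees


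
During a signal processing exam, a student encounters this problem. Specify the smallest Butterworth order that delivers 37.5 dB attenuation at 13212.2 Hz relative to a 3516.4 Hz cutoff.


Butterworth filter order formula:
n = log10(10^(A/10) - 1) / (2 * log10(f_stop/f_pass))
10^(37.5/10) - 1 = 5622.4133
f_stop/f_pass = 13212.2 / 3516.4 = 3.7573
n = 3.2615 -> ceil = 4

4


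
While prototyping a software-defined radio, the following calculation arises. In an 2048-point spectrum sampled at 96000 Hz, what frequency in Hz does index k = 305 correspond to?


Frequency of DFT bin k:
f_k = k * fs / N
    = 305 * 96000 / 2048
    = 29280000 / 2048
    = 14296.875 Hz

14296.875 Hz


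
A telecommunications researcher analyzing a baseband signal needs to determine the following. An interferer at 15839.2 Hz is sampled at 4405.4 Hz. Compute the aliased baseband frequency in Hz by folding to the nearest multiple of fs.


Compute the nearest integer multiple of fs to the signal:
n = round(15839.2 / 4405.4) = 4
f_alias = |15839.2 - 4 * 4405.4|
        = |15839.2 - 17621.6|
        = 1782.4 Hz

1782.4


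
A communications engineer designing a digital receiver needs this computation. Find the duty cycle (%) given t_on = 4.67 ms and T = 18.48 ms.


Duty cycle as a percentage:
DC = (t_on / T) * 100
   = (4.67 / 18.48) * 100
   = 0.252706 * 100
   = 25.27 %

25.27 %


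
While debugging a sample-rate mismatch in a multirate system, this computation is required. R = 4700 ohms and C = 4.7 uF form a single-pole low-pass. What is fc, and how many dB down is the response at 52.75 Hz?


Step 1 — cutoff frequency:
fc = 1 / (2*pi*R*C)
C = 4.7 uF = 4.7e-06 F
fc = 1 / (2*pi*4700*4.7e-06)
   = 7.20484 Hz

Step 2 — magnitude at f = 52.75 Hz:
|H(f)| = 1 / sqrt(1 + (f/fc)^2)
f/fc = 52.75 / 7.20484 = 7.321467
|H| = 1 / sqrt(1 + 53.603879) = 0.1353282
|H|_dB = 20*log10(0.1353282) = -17.37 dB

fc = 7.20484 Hz; |H(52.75 Hz)| = -17.37 dB


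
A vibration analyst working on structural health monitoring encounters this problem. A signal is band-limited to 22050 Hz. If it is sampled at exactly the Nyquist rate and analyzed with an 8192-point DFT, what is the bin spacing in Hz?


Step 1 — Nyquist sampling rate:
fs = 2 * fmax = 2 * 22050 = 44100 Hz

Step 2 — DFT bin spacing:
df = fs / N = 44100 / 8192 = 5.3833 Hz

5.3833 Hz


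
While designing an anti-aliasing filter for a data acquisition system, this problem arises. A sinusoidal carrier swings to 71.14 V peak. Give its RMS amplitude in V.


RMS voltage for a sinusoidal waveform:
V_rms = V_peak / sqrt(2)
      = 71.14 / 1.414214
      = 50.304 V

50.304 V


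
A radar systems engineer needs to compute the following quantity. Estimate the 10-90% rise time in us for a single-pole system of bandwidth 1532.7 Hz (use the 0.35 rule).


Rise time from bandwidth relationship:
tr = 0.35 / BW
   = 0.35 / 1532.7
   = 0.0002283551902 s
   = 228.3552 us

228.3552 us


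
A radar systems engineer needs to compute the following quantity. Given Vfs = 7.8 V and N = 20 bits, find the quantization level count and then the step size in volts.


Step 1 — number of quantization levels:
L = 2^N = 2^20 = 1048576

Step 2 — LSB step size:
delta = Vfs / L
      = 7.8 / 1048576
      = 7.44e-06 V

Levels = 1048576; step size = 7.44e-06 V


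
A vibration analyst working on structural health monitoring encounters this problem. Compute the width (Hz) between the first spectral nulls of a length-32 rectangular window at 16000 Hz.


Main lobe width for a rectangular window:
Width = 2 * fs / N
      = 2 * 16000 / 32
      = 32000 / 32
      = 1000.0 Hz

1000.0 Hz


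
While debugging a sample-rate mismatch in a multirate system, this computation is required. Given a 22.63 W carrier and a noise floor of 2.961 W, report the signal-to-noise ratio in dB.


SNR in decibels:
SNR = 10 * log10(Ps / Pn)
    = 10 * log10(22.63 / 2.961)
    = 10 * log10(7.6427)
    = 10 * 0.8832
    = 8.83 dB

8.83 dB


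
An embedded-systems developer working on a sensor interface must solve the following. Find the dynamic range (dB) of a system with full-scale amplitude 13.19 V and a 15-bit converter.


Dynamic range from full-scale to LSB:
V_min = V_max / 2^bits = 13.19 / 2^15
DR = 20 * log10(V_max / V_min)
   = 20 * log10(2^15)
   = 20 * 15 * log10(2)
   = 90.31 dB

90.31 dB


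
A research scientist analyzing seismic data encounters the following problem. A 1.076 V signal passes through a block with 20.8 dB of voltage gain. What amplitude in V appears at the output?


Output voltage from dB gain:
V_out = V_in * 10^(gain_dB / 20)
      = 1.076 * 10^(20.8 / 20)
      = 1.076 * 10.964782
      = 11.7981 V

11.7981 V


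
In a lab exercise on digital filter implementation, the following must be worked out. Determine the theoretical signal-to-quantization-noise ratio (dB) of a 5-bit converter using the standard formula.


Theoretical SNR for a full-scale sinusoid:
SNR = 6.02 * N + 1.76
    = 6.02 * 5 + 1.76
    = 30.1 + 1.76
    = 31.86 dB

31.86 dB


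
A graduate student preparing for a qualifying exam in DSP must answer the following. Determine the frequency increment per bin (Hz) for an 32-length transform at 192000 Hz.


DFT frequency resolution:
df = fs / N
   = 192000 / 32
   = 6000.0 Hz

6000.0 Hz


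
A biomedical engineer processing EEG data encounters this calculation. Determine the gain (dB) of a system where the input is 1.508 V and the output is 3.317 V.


Voltage gain in dB:
G = 20 * log10(Vout / Vin)
  = 20 * log10(3.317 / 1.508)
  = 20 * log10(2.199602)
  = 20 * 0.342344
  = 6.85 dB

6.85 dB


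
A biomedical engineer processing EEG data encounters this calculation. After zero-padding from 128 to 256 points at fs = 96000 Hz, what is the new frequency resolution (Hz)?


Frequency resolution after zero-padding:
N_padded = 128 * 2 = 256
df = fs / N_padded
   = 96000 / 256
   = 375.0 Hz

375.0 Hz


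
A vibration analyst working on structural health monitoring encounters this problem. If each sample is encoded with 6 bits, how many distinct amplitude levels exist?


Number of quantization levels = 2^N
= 2^6
= 64

64


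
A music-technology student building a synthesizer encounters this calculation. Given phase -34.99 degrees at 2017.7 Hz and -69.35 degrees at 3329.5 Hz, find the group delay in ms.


Group delay from phase difference:
tau = -d(phi)/d(omega)
d(phi) = -34.36 deg = -0.599695 rad
d(omega) = 2*pi*(3329.5 - 2017.7) = 8242.2825 rad/s
tau = -(-0.599695) / 8242.2825
    = 0.0728 ms

0.0728 ms


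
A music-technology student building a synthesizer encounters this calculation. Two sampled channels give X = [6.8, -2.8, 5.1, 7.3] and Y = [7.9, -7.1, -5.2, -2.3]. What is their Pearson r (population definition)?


Pearson correlation coefficient (population):
r = cov(X,Y) / (std(X) * std(Y))
Mean X = 4.1, Mean Y = -1.675
Cov(X,Y) = 14.44
Std(X) = 4.066325, Std(Y) = 5.786352
r = 0.6137

0.6137


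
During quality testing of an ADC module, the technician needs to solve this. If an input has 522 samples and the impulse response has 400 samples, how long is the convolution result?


Linear convolution output length:
L = N + M - 1
  = 522 + 400 - 1
  = 921 samples

921


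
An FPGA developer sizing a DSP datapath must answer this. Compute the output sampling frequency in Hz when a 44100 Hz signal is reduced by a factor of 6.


Decimation reduces the sample rate:
fs_out = fs_in / M
       = 44100 / 6
       = 7350.0 Hz

7350.0 Hz


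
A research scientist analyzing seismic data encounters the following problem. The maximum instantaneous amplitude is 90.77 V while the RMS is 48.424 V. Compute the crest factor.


Crest factor is the ratio of peak to RMS:
CF = V_peak / V_rms
   = 90.77 / 48.424
   = 1.8745

1.8745


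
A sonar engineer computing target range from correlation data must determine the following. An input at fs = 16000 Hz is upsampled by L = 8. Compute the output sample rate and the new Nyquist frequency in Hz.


Step 1 — output sample rate after interpolation by L:
fs_out = L * fs_in = 8 * 16000 = 128000 Hz

Step 2 — Nyquist frequency of the output stream:
f_Nyq = fs_out / 2 = 128000 / 2 = 64000.0 Hz

fs_out = 128000 Hz; f_Nyquist = 64000.0 Hz


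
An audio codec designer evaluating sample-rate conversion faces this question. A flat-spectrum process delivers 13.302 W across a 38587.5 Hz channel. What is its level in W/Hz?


Power spectral density:
PSD = P / BW
    = 13.302 / 38587.5
    = 0.00034472 W/Hz

0.00034472 W/Hz


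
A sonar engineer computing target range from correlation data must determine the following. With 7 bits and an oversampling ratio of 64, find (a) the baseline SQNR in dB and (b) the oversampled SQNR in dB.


Step 1 — baseline SQNR at Nyquist:
SQNR_base = 6.02*N + 1.76
          = 6.02*7 + 1.76
          = 43.9 dB

Step 2 — oversampling processing gain:
G = 10*log10(OSR) = 10*log10(64) = 18.06 dB

Step 3 — total:
SQNR_total = 43.9 + 18.06 = 61.96 dB

Base SQNR = 43.9 dB; oversampled SQNR = 61.96 dB


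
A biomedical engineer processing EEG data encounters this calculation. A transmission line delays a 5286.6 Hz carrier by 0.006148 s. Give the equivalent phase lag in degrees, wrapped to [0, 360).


Phase shift from frequency and time delay:
phi = 360 * f * t_delay
    = 360 * 5286.6 * 0.006148
    = 11700.73 degrees
    mod 360 = 180.73 degrees

180.73 degrees


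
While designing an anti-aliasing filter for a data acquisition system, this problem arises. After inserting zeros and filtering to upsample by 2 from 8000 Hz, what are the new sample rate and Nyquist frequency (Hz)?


Step 1 — output sample rate after interpolation by L:
fs_out = L * fs_in = 2 * 8000 = 16000 Hz

Step 2 — Nyquist frequency of the output stream:
f_Nyq = fs_out / 2 = 16000 / 2 = 8000.0 Hz

fs_out = 16000 Hz; f_Nyquist = 8000.0 Hz


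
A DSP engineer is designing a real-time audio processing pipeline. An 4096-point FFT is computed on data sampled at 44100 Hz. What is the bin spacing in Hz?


DFT frequency resolution:
df = fs / N
   = 44100 / 4096
   = 10.7666 Hz

10.7666 Hz


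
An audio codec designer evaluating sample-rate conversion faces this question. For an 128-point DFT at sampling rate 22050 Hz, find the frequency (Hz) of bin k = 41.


Frequency of DFT bin k:
f_k = k * fs / N
    = 41 * 22050 / 128
    = 904050 / 128
    = 7062.891 Hz

7062.891 Hz


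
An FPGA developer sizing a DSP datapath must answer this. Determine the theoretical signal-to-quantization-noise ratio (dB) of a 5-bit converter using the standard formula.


Theoretical SNR for a full-scale sinusoid:
SNR = 6.02 * N + 1.76
    = 6.02 * 5 + 1.76
    = 30.1 + 1.76
    = 31.86 dB

31.86 dB


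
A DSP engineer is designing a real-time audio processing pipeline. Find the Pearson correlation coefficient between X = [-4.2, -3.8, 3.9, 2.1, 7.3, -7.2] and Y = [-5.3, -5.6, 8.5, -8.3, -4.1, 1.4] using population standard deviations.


Pearson correlation coefficient (population):
r = cov(X,Y) / (std(X) * std(Y))
Mean X = -0.3167, Mean Y = -2.2333
Cov(X,Y) = 2.501111
Std(X) = 5.10275, Std(Y) = 5.618916
r = 0.0872

0.0872


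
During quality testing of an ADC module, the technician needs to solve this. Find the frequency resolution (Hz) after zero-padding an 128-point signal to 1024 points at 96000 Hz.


Frequency resolution after zero-padding:
N_padded = 128 * 8 = 1024
df = fs / N_padded
   = 96000 / 1024
   = 93.75 Hz

93.75 Hz


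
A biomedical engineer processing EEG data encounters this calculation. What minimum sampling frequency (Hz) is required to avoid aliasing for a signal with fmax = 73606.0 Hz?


The Nyquist rate is twice the maximum frequency component.
fs_min = 2 * fmax
      = 2 * 73606.0
      = 147212.0 Hz

147212.0


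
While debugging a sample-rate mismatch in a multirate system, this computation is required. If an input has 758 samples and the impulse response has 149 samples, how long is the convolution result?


Linear convolution output length:
L = N + M - 1
  = 758 + 149 - 1
  = 906 samples

906


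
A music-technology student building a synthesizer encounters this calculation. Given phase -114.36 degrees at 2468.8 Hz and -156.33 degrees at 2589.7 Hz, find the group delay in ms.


Group delay from phase difference:
tau = -d(phi)/d(omega)
d(phi) = -41.97 deg = -0.732515 rad
d(omega) = 2*pi*(2589.7 - 2468.8) = 759.6371 rad/s
tau = -(-0.732515) / 759.6371
    = 0.9643 ms

0.9643 ms


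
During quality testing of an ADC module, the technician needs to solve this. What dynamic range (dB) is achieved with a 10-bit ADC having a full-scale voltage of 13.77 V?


Dynamic range from full-scale to LSB:
V_min = V_max / 2^bits = 13.77 / 2^10
DR = 20 * log10(V_max / V_min)
   = 20 * log10(2^10)
   = 20 * 10 * log10(2)
   = 60.21 dB

60.21 dB


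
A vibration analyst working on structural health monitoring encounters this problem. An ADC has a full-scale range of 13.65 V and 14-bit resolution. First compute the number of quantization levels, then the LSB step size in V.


Step 1 — number of quantization levels:
L = 2^N = 2^14 = 16384

Step 2 — LSB step size:
delta = Vfs / L
      = 13.65 / 16384
      = 0.00083313 V

Levels = 16384; step size = 0.00083313 V


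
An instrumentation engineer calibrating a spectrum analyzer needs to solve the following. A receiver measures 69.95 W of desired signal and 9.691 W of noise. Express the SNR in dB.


SNR in decibels:
SNR = 10 * log10(Ps / Pn)
    = 10 * log10(69.95 / 9.691)
    = 10 * log10(7.218)
    = 10 * 0.8584
    = 8.58 dB

8.58 dB


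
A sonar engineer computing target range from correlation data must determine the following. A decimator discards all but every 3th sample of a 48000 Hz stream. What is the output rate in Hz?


Decimation reduces the sample rate:
fs_out = fs_in / M
       = 48000 / 3
       = 16000.0 Hz

16000.0 Hz


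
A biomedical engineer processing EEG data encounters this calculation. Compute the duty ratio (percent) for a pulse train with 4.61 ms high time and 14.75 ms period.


Duty cycle as a percentage:
DC = (t_on / T) * 100
   = (4.61 / 14.75) * 100
   = 0.312542 * 100
   = 31.25 %

31.25 %


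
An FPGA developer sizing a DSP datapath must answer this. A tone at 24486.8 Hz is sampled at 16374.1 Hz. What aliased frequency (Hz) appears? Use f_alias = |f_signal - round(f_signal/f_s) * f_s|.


Compute the nearest integer multiple of fs to the signal:
n = round(24486.8 / 16374.1) = 1
f_alias = |24486.8 - 1 * 16374.1|
        = |24486.8 - 16374.1|
        = 8112.7 Hz

8112.7


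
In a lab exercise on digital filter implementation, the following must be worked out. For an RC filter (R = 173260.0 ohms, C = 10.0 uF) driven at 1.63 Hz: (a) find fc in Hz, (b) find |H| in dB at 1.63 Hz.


Step 1 — cutoff frequency:
fc = 1 / (2*pi*R*C)
C = 10.0 uF = 1e-05 F
fc = 1 / (2*pi*173260.0*1e-05)
   = 0.091859 Hz

Step 2 — magnitude at f = 1.63 Hz:
|H(f)| = 1 / sqrt(1 + (f/fc)^2)
f/fc = 1.63 / 0.091859 = 17.744587
|H| = 1 / sqrt(1 + 314.870368) = 0.0562659
|H|_dB = 20*log10(0.0562659) = -25.0 dB

fc = 0.091859 Hz; |H(1.63 Hz)| = -25.0 dB


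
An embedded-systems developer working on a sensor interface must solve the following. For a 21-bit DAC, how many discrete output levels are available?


Number of quantization levels = 2^N
= 2^21
= 2097152

2097152


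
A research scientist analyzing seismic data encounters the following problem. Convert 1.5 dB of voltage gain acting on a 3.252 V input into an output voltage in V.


Output voltage from dB gain:
V_out = V_in * 10^(gain_dB / 20)
      = 3.252 * 10^(1.5 / 20)
      = 3.252 * 1.188502
      = 3.865 V

3.865 V


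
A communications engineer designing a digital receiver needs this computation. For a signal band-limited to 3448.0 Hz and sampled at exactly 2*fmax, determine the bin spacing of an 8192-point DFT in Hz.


Step 1 — Nyquist sampling rate:
fs = 2 * fmax = 2 * 3448.0 = 6896.0 Hz

Step 2 — DFT bin spacing:
df = fs / N = 6896.0 / 8192 = 0.8418 Hz

0.8418 Hz


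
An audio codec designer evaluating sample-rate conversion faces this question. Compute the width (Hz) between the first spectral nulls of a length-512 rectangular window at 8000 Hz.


Main lobe width for a rectangular window:
Width = 2 * fs / N
      = 2 * 8000 / 512
      = 16000 / 512
      = 31.25 Hz

31.25 Hz


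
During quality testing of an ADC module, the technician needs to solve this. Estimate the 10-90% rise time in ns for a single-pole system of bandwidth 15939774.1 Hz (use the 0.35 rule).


Rise time from bandwidth relationship:
tr = 0.35 / BW
   = 0.35 / 15939774.1
   = 2.195765121e-08 s
   = 21.9577 ns

21.9577 ns


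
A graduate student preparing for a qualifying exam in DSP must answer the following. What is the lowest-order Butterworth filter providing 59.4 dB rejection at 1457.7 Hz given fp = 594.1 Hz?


Butterworth filter order formula:
n = log10(10^(A/10) - 1) / (2 * log10(f_stop/f_pass))
10^(59.4/10) - 1 = 870962.59
f_stop/f_pass = 1457.7 / 594.1 = 2.4536
n = 7.6191 -> ceil = 8

8


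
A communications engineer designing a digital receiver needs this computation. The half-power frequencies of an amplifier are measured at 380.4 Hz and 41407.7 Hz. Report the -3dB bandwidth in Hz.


Bandwidth is the difference of -3dB frequencies:
BW = f_high - f_low
   = 41407.7 - 380.4
   = 41027.3 Hz

41027.3 Hz


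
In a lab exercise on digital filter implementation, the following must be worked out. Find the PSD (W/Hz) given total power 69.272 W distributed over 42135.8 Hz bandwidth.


Power spectral density:
PSD = P / BW
    = 69.272 / 42135.8
    = 0.00164402 W/Hz

0.00164402 W/Hz


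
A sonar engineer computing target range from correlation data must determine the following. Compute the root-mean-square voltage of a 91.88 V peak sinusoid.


RMS voltage for a sinusoidal waveform:
V_rms = V_peak / sqrt(2)
      = 91.88 / 1.414214
      = 64.969 V

64.969 V


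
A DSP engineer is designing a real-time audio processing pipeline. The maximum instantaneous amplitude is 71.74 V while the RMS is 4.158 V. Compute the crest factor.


Crest factor is the ratio of peak to RMS:
CF = V_peak / V_rms
   = 71.74 / 4.158
   = 17.2535

17.2535


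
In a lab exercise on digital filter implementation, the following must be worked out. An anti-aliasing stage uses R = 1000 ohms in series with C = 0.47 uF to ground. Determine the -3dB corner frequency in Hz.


Cutoff frequency of a first-order RC filter:
fc = 1 / (2 * pi * R * C)
C = 0.47 uF = 4.7e-07 F
fc = 1 / (2 * pi * 1000 * 4.7e-07)
   = 1 / 0.0029530970943744
   = 338.627538 Hz

338.627538 Hz


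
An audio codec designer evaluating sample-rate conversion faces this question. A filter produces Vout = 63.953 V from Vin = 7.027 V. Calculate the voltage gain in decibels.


Voltage gain in dB:
G = 20 * log10(Vout / Vin)
  = 20 * log10(63.953 / 7.027)
  = 20 * log10(9.101039)
  = 20 * 0.959091
  = 19.18 dB

19.18 dB


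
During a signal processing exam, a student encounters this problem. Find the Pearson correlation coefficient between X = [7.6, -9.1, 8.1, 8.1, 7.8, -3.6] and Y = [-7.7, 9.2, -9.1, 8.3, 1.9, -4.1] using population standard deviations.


Pearson correlation coefficient (population):
r = cov(X,Y) / (std(X) * std(Y))
Mean X = 3.15, Mean Y = -0.25
Cov(X,Y) = -19.069167
Std(X) = 6.904769, Std(Y) = 7.253447
r = -0.3807

-0.3807


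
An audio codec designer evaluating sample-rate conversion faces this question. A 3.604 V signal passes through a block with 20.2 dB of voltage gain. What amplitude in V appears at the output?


Output voltage from dB gain:
V_out = V_in * 10^(gain_dB / 20)
      = 3.604 * 10^(20.2 / 20)
      = 3.604 * 10.23293
      = 36.8795 V

36.8795 V


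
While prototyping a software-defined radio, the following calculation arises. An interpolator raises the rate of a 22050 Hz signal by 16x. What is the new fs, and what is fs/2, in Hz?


Step 1 — output sample rate after interpolation by L:
fs_out = L * fs_in = 16 * 22050 = 352800 Hz

Step 2 — Nyquist frequency of the output stream:
f_Nyq = fs_out / 2 = 352800 / 2 = 176400.0 Hz

fs_out = 352800 Hz; f_Nyquist = 176400.0 Hz


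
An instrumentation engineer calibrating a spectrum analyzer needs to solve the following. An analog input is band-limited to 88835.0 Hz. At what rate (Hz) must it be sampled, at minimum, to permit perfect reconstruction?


The Nyquist rate is twice the maximum frequency component.
fs_min = 2 * fmax
      = 2 * 88835.0
      = 177670.0 Hz

177670.0


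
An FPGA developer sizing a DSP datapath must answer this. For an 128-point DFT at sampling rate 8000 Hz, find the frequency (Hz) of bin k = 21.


Frequency of DFT bin k:
f_k = k * fs / N
    = 21 * 8000 / 128
    = 168000 / 128
    = 1312.5 Hz

1312.5 Hz


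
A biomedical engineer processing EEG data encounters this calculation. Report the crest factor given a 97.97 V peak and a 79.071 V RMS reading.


Crest factor is the ratio of peak to RMS:
CF = V_peak / V_rms
   = 97.97 / 79.071
   = 1.239

1.239


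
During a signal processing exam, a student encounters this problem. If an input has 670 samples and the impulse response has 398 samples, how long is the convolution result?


Linear convolution output length:
L = N + M - 1
  = 670 + 398 - 1
  = 1067 samples

1067


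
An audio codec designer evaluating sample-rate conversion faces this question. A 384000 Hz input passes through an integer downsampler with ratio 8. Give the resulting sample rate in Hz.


Decimation reduces the sample rate:
fs_out = fs_in / M
       = 384000 / 8
       = 48000.0 Hz

48000.0 Hz


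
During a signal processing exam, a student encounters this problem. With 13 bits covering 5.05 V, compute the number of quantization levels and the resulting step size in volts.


Step 1 — number of quantization levels:
L = 2^N = 2^13 = 8192

Step 2 — LSB step size:
delta = Vfs / L
      = 5.05 / 8192
      = 0.00061646 V

Levels = 8192; step size = 0.00061646 V


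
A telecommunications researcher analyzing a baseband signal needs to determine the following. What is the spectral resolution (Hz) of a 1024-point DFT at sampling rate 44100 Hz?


DFT frequency resolution:
df = fs / N
   = 44100 / 1024
   = 43.0664 Hz

43.0664 Hz


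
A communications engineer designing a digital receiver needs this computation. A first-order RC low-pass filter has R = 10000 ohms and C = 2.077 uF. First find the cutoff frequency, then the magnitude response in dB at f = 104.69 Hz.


Step 1 — cutoff frequency:
fc = 1 / (2*pi*R*C)
C = 2.077 uF = 2.077e-06 F
fc = 1 / (2*pi*10000*2.077e-06)
   = 7.66273 Hz

Step 2 — magnitude at f = 104.69 Hz:
|H(f)| = 1 / sqrt(1 + (f/fc)^2)
f/fc = 104.69 / 7.66273 = 13.662233
|H| = 1 / sqrt(1 + 186.656611) = 0.0729992
|H|_dB = 20*log10(0.0729992) = -22.73 dB

fc = 7.66273 Hz; |H(104.69 Hz)| = -22.73 dB


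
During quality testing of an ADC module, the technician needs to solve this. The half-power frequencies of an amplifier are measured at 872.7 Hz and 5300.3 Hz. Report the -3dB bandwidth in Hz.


Bandwidth is the difference of -3dB frequencies:
BW = f_high - f_low
   = 5300.3 - 872.7
   = 4427.6 Hz

4427.6 Hz


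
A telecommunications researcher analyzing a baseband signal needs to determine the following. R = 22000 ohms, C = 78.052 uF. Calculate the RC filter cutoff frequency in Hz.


Cutoff frequency of a first-order RC filter:
fc = 1 / (2 * pi * R * C)
C = 78.052 uF = 7.8052e-05 F
fc = 1 / (2 * pi * 22000 * 7.8052e-05)
   = 1 / 10.789133951112
   = 0.092686 Hz

0.092686 Hz


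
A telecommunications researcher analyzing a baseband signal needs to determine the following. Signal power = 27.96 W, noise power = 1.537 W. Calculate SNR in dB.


SNR in decibels:
SNR = 10 * log10(Ps / Pn)
    = 10 * log10(27.96 / 1.537)
    = 10 * log10(18.1913)
    = 10 * 1.2599
    = 12.6 dB

12.6 dB


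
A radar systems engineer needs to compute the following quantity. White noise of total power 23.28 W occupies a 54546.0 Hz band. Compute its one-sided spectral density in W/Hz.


Power spectral density:
PSD = P / BW
    = 23.28 / 54546.0
    = 0.0004268 W/Hz

0.0004268 W/Hz


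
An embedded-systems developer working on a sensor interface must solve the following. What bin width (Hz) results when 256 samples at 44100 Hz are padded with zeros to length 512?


Frequency resolution after zero-padding:
N_padded = 256 * 2 = 512
df = fs / N_padded
   = 44100 / 512
   = 86.1328 Hz

86.1328 Hz


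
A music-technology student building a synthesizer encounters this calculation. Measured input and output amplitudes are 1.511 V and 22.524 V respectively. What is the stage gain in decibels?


Voltage gain in dB:
G = 20 * log10(Vout / Vin)
  = 20 * log10(22.524 / 1.511)
  = 20 * log10(14.906684)
  = 20 * 1.173381
  = 23.47 dB

23.47 dB


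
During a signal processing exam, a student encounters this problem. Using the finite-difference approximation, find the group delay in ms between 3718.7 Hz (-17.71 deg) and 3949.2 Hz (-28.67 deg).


Group delay from phase difference:
tau = -d(phi)/d(omega)
d(phi) = -10.96 deg = -0.191288 rad
d(omega) = 2*pi*(3949.2 - 3718.7) = 1448.2742 rad/s
tau = -(-0.191288) / 1448.2742
    = 0.1321 ms

0.1321 ms


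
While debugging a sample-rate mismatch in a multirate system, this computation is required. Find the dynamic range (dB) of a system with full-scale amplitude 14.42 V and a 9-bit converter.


Dynamic range from full-scale to LSB:
V_min = V_max / 2^bits = 14.42 / 2^9
DR = 20 * log10(V_max / V_min)
   = 20 * log10(2^9)
   = 20 * 9 * log10(2)
   = 54.19 dB

54.19 dB


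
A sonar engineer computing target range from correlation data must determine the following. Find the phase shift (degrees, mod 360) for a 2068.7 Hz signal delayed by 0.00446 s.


Phase shift from frequency and time delay:
phi = 360 * f * t_delay
    = 360 * 2068.7 * 0.00446
    = 3321.5 degrees
    mod 360 = 81.5 degrees

81.5 degrees


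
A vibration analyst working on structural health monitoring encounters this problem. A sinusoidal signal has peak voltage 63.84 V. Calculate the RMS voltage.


RMS voltage for a sinusoidal waveform:
V_rms = V_peak / sqrt(2)
      = 63.84 / 1.414214
      = 45.142 V

45.142 V


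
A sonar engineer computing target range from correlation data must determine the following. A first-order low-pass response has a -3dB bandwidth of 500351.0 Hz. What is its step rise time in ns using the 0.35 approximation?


Rise time from bandwidth relationship:
tr = 0.35 / BW
   = 0.35 / 500351.0
   = 6.995089447e-07 s
   = 699.5089 ns

699.5089 ns


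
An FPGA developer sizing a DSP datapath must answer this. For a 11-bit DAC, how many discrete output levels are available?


Number of quantization levels = 2^N
= 2^11
= 2048

2048


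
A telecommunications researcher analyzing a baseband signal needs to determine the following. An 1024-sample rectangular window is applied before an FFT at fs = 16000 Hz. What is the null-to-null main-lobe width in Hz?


Main lobe width for a rectangular window:
Width = 2 * fs / N
      = 2 * 16000 / 1024
      = 32000 / 1024
      = 31.25 Hz

31.25 Hz


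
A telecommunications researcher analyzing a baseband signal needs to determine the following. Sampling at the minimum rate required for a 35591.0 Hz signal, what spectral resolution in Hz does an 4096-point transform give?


Step 1 — Nyquist sampling rate:
fs = 2 * fmax = 2 * 35591.0 = 71182.0 Hz

Step 2 — DFT bin spacing:
df = fs / N = 71182.0 / 4096 = 17.3784 Hz

17.3784 Hz


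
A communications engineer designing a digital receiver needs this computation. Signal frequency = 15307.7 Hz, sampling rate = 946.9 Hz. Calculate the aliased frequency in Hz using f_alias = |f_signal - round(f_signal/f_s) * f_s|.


Compute the nearest integer multiple of fs to the signal:
n = round(15307.7 / 946.9) = 16
f_alias = |15307.7 - 16 * 946.9|
        = |15307.7 - 15150.4|
        = 157.3 Hz

157.3


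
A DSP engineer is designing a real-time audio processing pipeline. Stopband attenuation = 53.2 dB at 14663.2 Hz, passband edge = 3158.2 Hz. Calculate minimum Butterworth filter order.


Butterworth filter order formula:
n = log10(10^(A/10) - 1) / (2 * log10(f_stop/f_pass))
10^(53.2/10) - 1 = 208928.6131
f_stop/f_pass = 14663.2 / 3158.2 = 4.6429
n = 3.9893 -> ceil = 4

4
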